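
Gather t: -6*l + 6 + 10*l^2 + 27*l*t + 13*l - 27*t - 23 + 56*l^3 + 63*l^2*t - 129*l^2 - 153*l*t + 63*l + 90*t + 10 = 56*l^3 - 119*l^2 + 70*l + t*(63*l^2 - 126*l + 63) - 7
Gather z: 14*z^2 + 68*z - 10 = 14*z^2 + 68*z - 10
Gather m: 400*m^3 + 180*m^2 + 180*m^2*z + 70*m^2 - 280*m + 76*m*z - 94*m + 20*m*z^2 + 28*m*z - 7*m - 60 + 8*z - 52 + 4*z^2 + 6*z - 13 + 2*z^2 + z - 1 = 400*m^3 + m^2*(180*z + 250) + m*(20*z^2 + 104*z - 381) + 6*z^2 + 15*z - 126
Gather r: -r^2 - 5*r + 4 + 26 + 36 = -r^2 - 5*r + 66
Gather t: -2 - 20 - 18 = -40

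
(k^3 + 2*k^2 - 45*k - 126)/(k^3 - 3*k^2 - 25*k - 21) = (k + 6)/(k + 1)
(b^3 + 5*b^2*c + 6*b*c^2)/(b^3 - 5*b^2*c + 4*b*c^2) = (b^2 + 5*b*c + 6*c^2)/(b^2 - 5*b*c + 4*c^2)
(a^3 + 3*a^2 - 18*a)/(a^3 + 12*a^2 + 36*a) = (a - 3)/(a + 6)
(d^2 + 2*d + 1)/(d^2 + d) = (d + 1)/d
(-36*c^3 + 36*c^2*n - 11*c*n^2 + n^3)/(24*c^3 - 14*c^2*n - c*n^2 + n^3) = (-6*c + n)/(4*c + n)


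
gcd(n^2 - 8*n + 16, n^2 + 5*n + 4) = 1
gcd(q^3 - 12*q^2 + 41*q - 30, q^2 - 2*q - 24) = q - 6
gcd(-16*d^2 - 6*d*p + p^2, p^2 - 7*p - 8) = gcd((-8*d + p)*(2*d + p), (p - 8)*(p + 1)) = 1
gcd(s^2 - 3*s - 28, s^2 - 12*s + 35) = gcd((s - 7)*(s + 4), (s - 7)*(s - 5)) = s - 7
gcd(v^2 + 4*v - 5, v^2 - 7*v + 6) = v - 1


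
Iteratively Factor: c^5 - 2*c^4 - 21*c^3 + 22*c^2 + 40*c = (c - 5)*(c^4 + 3*c^3 - 6*c^2 - 8*c) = (c - 5)*(c + 1)*(c^3 + 2*c^2 - 8*c) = (c - 5)*(c - 2)*(c + 1)*(c^2 + 4*c) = (c - 5)*(c - 2)*(c + 1)*(c + 4)*(c)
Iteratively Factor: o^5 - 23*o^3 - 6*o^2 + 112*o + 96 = (o + 2)*(o^4 - 2*o^3 - 19*o^2 + 32*o + 48) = (o - 3)*(o + 2)*(o^3 + o^2 - 16*o - 16) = (o - 3)*(o + 1)*(o + 2)*(o^2 - 16) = (o - 4)*(o - 3)*(o + 1)*(o + 2)*(o + 4)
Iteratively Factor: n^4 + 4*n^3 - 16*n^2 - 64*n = (n + 4)*(n^3 - 16*n) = n*(n + 4)*(n^2 - 16) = n*(n - 4)*(n + 4)*(n + 4)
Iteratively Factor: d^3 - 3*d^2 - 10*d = (d + 2)*(d^2 - 5*d) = d*(d + 2)*(d - 5)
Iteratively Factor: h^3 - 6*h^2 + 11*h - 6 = (h - 1)*(h^2 - 5*h + 6) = (h - 2)*(h - 1)*(h - 3)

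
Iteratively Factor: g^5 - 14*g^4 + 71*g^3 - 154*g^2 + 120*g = (g - 2)*(g^4 - 12*g^3 + 47*g^2 - 60*g) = (g - 5)*(g - 2)*(g^3 - 7*g^2 + 12*g) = g*(g - 5)*(g - 2)*(g^2 - 7*g + 12) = g*(g - 5)*(g - 4)*(g - 2)*(g - 3)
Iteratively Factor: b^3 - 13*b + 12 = (b + 4)*(b^2 - 4*b + 3) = (b - 1)*(b + 4)*(b - 3)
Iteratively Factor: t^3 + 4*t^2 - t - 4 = (t + 1)*(t^2 + 3*t - 4) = (t - 1)*(t + 1)*(t + 4)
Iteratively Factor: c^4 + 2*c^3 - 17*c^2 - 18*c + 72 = (c + 4)*(c^3 - 2*c^2 - 9*c + 18) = (c + 3)*(c + 4)*(c^2 - 5*c + 6) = (c - 2)*(c + 3)*(c + 4)*(c - 3)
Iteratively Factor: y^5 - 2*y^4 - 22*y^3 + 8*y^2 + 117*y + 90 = (y - 3)*(y^4 + y^3 - 19*y^2 - 49*y - 30) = (y - 5)*(y - 3)*(y^3 + 6*y^2 + 11*y + 6) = (y - 5)*(y - 3)*(y + 1)*(y^2 + 5*y + 6) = (y - 5)*(y - 3)*(y + 1)*(y + 2)*(y + 3)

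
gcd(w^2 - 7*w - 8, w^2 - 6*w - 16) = w - 8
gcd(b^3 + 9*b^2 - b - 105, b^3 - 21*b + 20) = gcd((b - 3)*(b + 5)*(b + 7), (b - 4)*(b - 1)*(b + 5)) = b + 5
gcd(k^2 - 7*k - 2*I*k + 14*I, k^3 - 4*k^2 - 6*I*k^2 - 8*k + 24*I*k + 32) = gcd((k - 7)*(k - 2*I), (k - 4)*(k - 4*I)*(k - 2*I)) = k - 2*I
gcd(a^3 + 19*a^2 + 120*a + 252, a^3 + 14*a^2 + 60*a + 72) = a^2 + 12*a + 36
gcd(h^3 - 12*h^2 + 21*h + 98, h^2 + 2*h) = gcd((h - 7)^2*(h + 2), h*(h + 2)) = h + 2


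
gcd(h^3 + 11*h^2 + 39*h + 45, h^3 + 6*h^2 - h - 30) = h^2 + 8*h + 15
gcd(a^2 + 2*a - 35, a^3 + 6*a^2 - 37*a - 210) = a + 7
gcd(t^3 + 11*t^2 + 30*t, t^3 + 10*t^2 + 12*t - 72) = t + 6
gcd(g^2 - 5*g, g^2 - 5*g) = g^2 - 5*g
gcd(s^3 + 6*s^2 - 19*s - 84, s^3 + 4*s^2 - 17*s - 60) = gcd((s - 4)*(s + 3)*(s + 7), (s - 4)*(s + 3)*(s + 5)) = s^2 - s - 12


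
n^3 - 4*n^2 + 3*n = n*(n - 3)*(n - 1)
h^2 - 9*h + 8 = (h - 8)*(h - 1)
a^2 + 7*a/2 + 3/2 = (a + 1/2)*(a + 3)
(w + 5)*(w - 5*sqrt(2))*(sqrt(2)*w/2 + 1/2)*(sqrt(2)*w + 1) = w^4 - 4*sqrt(2)*w^3 + 5*w^3 - 20*sqrt(2)*w^2 - 19*w^2/2 - 95*w/2 - 5*sqrt(2)*w/2 - 25*sqrt(2)/2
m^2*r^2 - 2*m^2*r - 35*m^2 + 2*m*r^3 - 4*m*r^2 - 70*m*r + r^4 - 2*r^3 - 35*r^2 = (m + r)^2*(r - 7)*(r + 5)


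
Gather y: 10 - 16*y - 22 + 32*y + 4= 16*y - 8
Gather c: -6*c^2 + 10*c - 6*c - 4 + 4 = -6*c^2 + 4*c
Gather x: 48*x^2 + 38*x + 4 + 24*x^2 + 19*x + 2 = 72*x^2 + 57*x + 6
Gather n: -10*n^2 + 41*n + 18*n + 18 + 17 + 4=-10*n^2 + 59*n + 39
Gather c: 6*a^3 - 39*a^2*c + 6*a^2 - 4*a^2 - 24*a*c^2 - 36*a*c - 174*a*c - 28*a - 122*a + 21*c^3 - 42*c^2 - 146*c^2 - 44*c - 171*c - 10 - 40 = 6*a^3 + 2*a^2 - 150*a + 21*c^3 + c^2*(-24*a - 188) + c*(-39*a^2 - 210*a - 215) - 50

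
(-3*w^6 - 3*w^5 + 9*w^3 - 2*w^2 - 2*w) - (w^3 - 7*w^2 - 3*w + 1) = -3*w^6 - 3*w^5 + 8*w^3 + 5*w^2 + w - 1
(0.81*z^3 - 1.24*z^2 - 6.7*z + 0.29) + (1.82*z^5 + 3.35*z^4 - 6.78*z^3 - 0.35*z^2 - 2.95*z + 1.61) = 1.82*z^5 + 3.35*z^4 - 5.97*z^3 - 1.59*z^2 - 9.65*z + 1.9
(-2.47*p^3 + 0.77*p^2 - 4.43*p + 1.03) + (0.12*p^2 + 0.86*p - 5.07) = -2.47*p^3 + 0.89*p^2 - 3.57*p - 4.04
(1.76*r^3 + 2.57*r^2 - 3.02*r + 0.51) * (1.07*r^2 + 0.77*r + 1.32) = 1.8832*r^5 + 4.1051*r^4 + 1.0707*r^3 + 1.6127*r^2 - 3.5937*r + 0.6732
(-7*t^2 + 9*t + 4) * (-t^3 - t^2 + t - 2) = 7*t^5 - 2*t^4 - 20*t^3 + 19*t^2 - 14*t - 8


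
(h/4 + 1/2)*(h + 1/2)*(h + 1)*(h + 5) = h^4/4 + 17*h^3/8 + 21*h^2/4 + 37*h/8 + 5/4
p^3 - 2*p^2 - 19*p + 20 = (p - 5)*(p - 1)*(p + 4)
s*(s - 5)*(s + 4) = s^3 - s^2 - 20*s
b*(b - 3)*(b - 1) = b^3 - 4*b^2 + 3*b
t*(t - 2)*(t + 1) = t^3 - t^2 - 2*t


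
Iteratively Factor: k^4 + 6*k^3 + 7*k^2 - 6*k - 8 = (k + 4)*(k^3 + 2*k^2 - k - 2) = (k + 2)*(k + 4)*(k^2 - 1) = (k + 1)*(k + 2)*(k + 4)*(k - 1)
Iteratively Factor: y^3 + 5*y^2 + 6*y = (y + 2)*(y^2 + 3*y) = y*(y + 2)*(y + 3)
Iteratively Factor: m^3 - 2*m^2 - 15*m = (m)*(m^2 - 2*m - 15) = m*(m + 3)*(m - 5)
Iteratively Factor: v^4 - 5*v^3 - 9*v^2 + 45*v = (v - 3)*(v^3 - 2*v^2 - 15*v) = v*(v - 3)*(v^2 - 2*v - 15) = v*(v - 3)*(v + 3)*(v - 5)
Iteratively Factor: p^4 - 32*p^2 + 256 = (p - 4)*(p^3 + 4*p^2 - 16*p - 64) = (p - 4)*(p + 4)*(p^2 - 16) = (p - 4)^2*(p + 4)*(p + 4)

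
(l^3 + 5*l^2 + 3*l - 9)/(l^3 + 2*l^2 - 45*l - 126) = (l^2 + 2*l - 3)/(l^2 - l - 42)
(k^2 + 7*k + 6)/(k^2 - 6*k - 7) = (k + 6)/(k - 7)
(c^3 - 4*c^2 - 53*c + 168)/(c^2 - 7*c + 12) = (c^2 - c - 56)/(c - 4)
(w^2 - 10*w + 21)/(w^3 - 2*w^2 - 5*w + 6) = (w - 7)/(w^2 + w - 2)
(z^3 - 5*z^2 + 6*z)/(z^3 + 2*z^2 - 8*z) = (z - 3)/(z + 4)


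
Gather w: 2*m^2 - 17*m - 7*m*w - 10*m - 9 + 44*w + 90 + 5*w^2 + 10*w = 2*m^2 - 27*m + 5*w^2 + w*(54 - 7*m) + 81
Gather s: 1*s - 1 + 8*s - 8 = 9*s - 9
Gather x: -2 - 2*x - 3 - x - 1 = -3*x - 6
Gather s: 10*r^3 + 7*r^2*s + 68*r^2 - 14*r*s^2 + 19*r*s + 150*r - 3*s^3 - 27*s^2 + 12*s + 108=10*r^3 + 68*r^2 + 150*r - 3*s^3 + s^2*(-14*r - 27) + s*(7*r^2 + 19*r + 12) + 108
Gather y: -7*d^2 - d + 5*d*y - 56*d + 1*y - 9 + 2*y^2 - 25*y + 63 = -7*d^2 - 57*d + 2*y^2 + y*(5*d - 24) + 54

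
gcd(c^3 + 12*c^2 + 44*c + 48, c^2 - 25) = 1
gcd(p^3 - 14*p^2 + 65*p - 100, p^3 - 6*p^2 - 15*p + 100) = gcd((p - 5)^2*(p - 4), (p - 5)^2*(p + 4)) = p^2 - 10*p + 25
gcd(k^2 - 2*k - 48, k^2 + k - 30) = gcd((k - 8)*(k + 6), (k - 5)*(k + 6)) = k + 6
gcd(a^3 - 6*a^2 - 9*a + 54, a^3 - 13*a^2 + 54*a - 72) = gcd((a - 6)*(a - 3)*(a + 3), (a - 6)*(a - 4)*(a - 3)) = a^2 - 9*a + 18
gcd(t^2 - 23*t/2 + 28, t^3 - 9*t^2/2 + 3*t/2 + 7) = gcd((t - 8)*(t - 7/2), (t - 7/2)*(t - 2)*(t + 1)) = t - 7/2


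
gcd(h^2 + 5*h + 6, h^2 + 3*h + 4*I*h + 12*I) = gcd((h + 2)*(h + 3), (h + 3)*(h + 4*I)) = h + 3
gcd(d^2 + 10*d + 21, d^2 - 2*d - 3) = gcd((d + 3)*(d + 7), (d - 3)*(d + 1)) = 1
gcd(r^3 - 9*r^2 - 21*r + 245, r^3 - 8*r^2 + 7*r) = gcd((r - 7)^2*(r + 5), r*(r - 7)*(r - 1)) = r - 7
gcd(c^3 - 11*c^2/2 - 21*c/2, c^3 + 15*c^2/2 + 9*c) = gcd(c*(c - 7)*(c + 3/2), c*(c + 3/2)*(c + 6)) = c^2 + 3*c/2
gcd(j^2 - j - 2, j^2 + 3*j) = 1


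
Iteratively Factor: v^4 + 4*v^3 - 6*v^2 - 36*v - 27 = (v + 3)*(v^3 + v^2 - 9*v - 9) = (v + 3)^2*(v^2 - 2*v - 3) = (v + 1)*(v + 3)^2*(v - 3)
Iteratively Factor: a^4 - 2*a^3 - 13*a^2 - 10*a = (a + 1)*(a^3 - 3*a^2 - 10*a) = a*(a + 1)*(a^2 - 3*a - 10) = a*(a + 1)*(a + 2)*(a - 5)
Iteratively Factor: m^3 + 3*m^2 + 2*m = (m + 2)*(m^2 + m) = (m + 1)*(m + 2)*(m)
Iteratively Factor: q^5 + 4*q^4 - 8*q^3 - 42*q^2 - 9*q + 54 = (q + 2)*(q^4 + 2*q^3 - 12*q^2 - 18*q + 27) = (q - 3)*(q + 2)*(q^3 + 5*q^2 + 3*q - 9) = (q - 3)*(q + 2)*(q + 3)*(q^2 + 2*q - 3) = (q - 3)*(q - 1)*(q + 2)*(q + 3)*(q + 3)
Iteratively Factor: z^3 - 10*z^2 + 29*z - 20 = (z - 5)*(z^2 - 5*z + 4) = (z - 5)*(z - 4)*(z - 1)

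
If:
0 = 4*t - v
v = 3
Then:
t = 3/4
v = 3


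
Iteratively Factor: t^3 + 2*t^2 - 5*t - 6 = (t + 1)*(t^2 + t - 6) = (t - 2)*(t + 1)*(t + 3)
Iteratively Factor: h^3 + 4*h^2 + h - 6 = (h + 2)*(h^2 + 2*h - 3) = (h - 1)*(h + 2)*(h + 3)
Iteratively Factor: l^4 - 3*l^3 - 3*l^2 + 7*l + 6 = (l - 3)*(l^3 - 3*l - 2) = (l - 3)*(l + 1)*(l^2 - l - 2) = (l - 3)*(l + 1)^2*(l - 2)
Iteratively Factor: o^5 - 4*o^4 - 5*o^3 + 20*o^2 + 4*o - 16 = (o + 2)*(o^4 - 6*o^3 + 7*o^2 + 6*o - 8) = (o + 1)*(o + 2)*(o^3 - 7*o^2 + 14*o - 8) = (o - 1)*(o + 1)*(o + 2)*(o^2 - 6*o + 8) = (o - 4)*(o - 1)*(o + 1)*(o + 2)*(o - 2)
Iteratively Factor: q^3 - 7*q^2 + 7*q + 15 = (q - 3)*(q^2 - 4*q - 5) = (q - 5)*(q - 3)*(q + 1)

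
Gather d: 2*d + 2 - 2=2*d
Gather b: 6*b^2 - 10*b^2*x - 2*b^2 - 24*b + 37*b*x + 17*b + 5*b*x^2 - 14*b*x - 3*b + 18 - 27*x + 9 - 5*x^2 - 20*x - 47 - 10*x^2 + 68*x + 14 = b^2*(4 - 10*x) + b*(5*x^2 + 23*x - 10) - 15*x^2 + 21*x - 6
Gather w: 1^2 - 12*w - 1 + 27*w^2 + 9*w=27*w^2 - 3*w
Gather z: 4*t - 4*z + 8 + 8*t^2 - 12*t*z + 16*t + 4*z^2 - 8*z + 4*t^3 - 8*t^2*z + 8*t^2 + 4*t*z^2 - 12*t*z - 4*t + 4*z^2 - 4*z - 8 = 4*t^3 + 16*t^2 + 16*t + z^2*(4*t + 8) + z*(-8*t^2 - 24*t - 16)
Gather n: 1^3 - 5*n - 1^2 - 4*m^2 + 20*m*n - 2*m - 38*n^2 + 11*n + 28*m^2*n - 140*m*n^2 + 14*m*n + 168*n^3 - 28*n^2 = -4*m^2 - 2*m + 168*n^3 + n^2*(-140*m - 66) + n*(28*m^2 + 34*m + 6)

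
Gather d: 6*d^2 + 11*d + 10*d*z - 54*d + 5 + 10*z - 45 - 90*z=6*d^2 + d*(10*z - 43) - 80*z - 40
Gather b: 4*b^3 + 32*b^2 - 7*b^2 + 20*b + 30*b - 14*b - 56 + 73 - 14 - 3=4*b^3 + 25*b^2 + 36*b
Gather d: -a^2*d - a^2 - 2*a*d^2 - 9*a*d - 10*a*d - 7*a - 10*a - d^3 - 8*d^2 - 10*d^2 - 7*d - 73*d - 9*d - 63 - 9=-a^2 - 17*a - d^3 + d^2*(-2*a - 18) + d*(-a^2 - 19*a - 89) - 72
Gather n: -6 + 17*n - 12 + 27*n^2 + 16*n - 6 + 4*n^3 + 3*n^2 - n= 4*n^3 + 30*n^2 + 32*n - 24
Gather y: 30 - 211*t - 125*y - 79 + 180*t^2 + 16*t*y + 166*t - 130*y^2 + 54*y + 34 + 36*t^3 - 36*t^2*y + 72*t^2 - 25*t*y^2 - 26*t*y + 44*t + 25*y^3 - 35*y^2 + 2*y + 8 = 36*t^3 + 252*t^2 - t + 25*y^3 + y^2*(-25*t - 165) + y*(-36*t^2 - 10*t - 69) - 7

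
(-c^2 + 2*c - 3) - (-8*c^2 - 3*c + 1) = 7*c^2 + 5*c - 4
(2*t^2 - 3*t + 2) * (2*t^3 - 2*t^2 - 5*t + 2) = 4*t^5 - 10*t^4 + 15*t^2 - 16*t + 4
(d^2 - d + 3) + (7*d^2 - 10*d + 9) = 8*d^2 - 11*d + 12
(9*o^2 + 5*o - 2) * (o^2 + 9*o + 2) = 9*o^4 + 86*o^3 + 61*o^2 - 8*o - 4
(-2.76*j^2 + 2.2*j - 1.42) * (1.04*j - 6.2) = -2.8704*j^3 + 19.4*j^2 - 15.1168*j + 8.804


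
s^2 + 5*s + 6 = (s + 2)*(s + 3)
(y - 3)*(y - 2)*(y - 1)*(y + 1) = y^4 - 5*y^3 + 5*y^2 + 5*y - 6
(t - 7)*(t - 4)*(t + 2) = t^3 - 9*t^2 + 6*t + 56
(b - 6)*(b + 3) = b^2 - 3*b - 18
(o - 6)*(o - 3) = o^2 - 9*o + 18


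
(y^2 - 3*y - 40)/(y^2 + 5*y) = (y - 8)/y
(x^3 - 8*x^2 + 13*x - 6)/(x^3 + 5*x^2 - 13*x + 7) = (x - 6)/(x + 7)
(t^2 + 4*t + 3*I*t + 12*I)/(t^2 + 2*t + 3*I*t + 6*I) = (t + 4)/(t + 2)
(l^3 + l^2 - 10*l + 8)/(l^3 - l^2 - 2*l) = (l^2 + 3*l - 4)/(l*(l + 1))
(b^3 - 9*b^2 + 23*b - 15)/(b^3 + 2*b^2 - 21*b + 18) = (b - 5)/(b + 6)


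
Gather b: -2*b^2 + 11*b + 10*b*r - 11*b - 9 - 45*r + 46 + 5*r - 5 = -2*b^2 + 10*b*r - 40*r + 32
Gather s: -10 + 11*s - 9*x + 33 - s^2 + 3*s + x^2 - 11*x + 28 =-s^2 + 14*s + x^2 - 20*x + 51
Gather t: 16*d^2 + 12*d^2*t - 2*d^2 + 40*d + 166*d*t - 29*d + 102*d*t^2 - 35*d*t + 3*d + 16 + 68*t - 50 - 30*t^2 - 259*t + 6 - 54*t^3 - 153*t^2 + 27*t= 14*d^2 + 14*d - 54*t^3 + t^2*(102*d - 183) + t*(12*d^2 + 131*d - 164) - 28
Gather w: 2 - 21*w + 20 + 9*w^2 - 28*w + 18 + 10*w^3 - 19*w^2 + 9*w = 10*w^3 - 10*w^2 - 40*w + 40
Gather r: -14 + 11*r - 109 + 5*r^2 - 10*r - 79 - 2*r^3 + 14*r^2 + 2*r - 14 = -2*r^3 + 19*r^2 + 3*r - 216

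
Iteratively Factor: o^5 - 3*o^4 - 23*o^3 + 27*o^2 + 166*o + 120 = (o + 2)*(o^4 - 5*o^3 - 13*o^2 + 53*o + 60) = (o - 5)*(o + 2)*(o^3 - 13*o - 12) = (o - 5)*(o + 2)*(o + 3)*(o^2 - 3*o - 4) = (o - 5)*(o + 1)*(o + 2)*(o + 3)*(o - 4)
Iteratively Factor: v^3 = (v)*(v^2) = v^2*(v)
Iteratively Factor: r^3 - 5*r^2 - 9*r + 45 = (r - 3)*(r^2 - 2*r - 15) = (r - 5)*(r - 3)*(r + 3)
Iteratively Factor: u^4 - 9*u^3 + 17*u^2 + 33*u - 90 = (u - 3)*(u^3 - 6*u^2 - u + 30) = (u - 3)*(u + 2)*(u^2 - 8*u + 15) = (u - 5)*(u - 3)*(u + 2)*(u - 3)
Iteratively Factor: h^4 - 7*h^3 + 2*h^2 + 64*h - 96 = (h - 4)*(h^3 - 3*h^2 - 10*h + 24) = (h - 4)*(h - 2)*(h^2 - h - 12) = (h - 4)^2*(h - 2)*(h + 3)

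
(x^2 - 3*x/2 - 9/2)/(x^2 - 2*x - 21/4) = 2*(x - 3)/(2*x - 7)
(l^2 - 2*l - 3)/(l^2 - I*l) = (l^2 - 2*l - 3)/(l*(l - I))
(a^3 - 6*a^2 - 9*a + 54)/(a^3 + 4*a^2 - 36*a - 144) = (a^2 - 9)/(a^2 + 10*a + 24)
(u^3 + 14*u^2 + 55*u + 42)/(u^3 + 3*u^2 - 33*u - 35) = (u + 6)/(u - 5)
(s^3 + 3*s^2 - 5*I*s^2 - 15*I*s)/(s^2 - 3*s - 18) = s*(s - 5*I)/(s - 6)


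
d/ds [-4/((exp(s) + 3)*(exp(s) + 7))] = 8*(exp(s) + 5)*exp(s)/((exp(s) + 3)^2*(exp(s) + 7)^2)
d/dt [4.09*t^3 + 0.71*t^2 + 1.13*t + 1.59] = 12.27*t^2 + 1.42*t + 1.13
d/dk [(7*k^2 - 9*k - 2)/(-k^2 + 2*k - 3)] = (5*k^2 - 46*k + 31)/(k^4 - 4*k^3 + 10*k^2 - 12*k + 9)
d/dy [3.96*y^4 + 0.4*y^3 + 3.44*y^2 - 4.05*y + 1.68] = 15.84*y^3 + 1.2*y^2 + 6.88*y - 4.05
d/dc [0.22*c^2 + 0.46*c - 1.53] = 0.44*c + 0.46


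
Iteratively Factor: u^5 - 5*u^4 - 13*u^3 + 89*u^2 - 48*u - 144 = (u + 1)*(u^4 - 6*u^3 - 7*u^2 + 96*u - 144) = (u + 1)*(u + 4)*(u^3 - 10*u^2 + 33*u - 36) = (u - 3)*(u + 1)*(u + 4)*(u^2 - 7*u + 12) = (u - 3)^2*(u + 1)*(u + 4)*(u - 4)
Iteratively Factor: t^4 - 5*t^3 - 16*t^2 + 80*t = (t - 4)*(t^3 - t^2 - 20*t) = (t - 5)*(t - 4)*(t^2 + 4*t) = t*(t - 5)*(t - 4)*(t + 4)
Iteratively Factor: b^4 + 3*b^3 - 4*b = (b)*(b^3 + 3*b^2 - 4) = b*(b + 2)*(b^2 + b - 2) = b*(b + 2)^2*(b - 1)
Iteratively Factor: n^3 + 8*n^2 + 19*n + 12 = (n + 1)*(n^2 + 7*n + 12) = (n + 1)*(n + 3)*(n + 4)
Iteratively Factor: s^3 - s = (s)*(s^2 - 1) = s*(s - 1)*(s + 1)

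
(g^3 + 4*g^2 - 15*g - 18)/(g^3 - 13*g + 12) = (g^2 + 7*g + 6)/(g^2 + 3*g - 4)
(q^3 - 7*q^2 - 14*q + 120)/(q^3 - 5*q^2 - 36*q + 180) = (q + 4)/(q + 6)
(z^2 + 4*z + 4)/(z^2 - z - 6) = (z + 2)/(z - 3)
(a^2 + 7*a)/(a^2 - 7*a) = (a + 7)/(a - 7)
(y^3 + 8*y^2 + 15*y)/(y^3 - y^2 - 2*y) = (y^2 + 8*y + 15)/(y^2 - y - 2)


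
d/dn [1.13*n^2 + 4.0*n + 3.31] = 2.26*n + 4.0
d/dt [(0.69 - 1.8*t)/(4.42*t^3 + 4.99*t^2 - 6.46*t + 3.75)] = (15.912*t^3 - 0.167399999999999*t^2 - 6.8862*t - 2.2926)/(19.5364*t^6 + 44.1116*t^5 - 32.2063*t^4 - 31.3208*t^3 + 79.1566*t^2 - 48.45*t + 14.0625)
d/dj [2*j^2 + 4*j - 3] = 4*j + 4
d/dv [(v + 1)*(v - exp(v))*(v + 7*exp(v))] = (1 - exp(v))*(v + 1)*(v + 7*exp(v)) + (v + 1)*(v - exp(v))*(7*exp(v) + 1) + (v - exp(v))*(v + 7*exp(v))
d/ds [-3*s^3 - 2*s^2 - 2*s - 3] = -9*s^2 - 4*s - 2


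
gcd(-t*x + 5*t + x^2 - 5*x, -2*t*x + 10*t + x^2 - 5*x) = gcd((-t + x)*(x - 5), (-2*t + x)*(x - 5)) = x - 5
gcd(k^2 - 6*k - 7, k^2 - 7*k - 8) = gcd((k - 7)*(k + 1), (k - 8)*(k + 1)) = k + 1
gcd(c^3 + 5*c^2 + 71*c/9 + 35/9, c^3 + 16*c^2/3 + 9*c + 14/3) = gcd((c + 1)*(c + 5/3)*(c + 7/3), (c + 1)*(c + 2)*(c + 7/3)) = c^2 + 10*c/3 + 7/3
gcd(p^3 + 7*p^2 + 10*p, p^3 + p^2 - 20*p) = p^2 + 5*p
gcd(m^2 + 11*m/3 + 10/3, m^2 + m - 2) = m + 2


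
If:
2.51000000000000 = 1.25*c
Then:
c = 2.01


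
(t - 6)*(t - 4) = t^2 - 10*t + 24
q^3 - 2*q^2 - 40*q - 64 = (q - 8)*(q + 2)*(q + 4)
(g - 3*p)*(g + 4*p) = g^2 + g*p - 12*p^2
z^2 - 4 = (z - 2)*(z + 2)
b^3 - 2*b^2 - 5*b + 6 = (b - 3)*(b - 1)*(b + 2)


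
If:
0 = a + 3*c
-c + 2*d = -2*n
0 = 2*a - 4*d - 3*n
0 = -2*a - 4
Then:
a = -2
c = 2/3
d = -5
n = 16/3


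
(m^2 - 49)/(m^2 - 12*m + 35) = (m + 7)/(m - 5)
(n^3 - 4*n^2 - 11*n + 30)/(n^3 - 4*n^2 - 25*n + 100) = (n^2 + n - 6)/(n^2 + n - 20)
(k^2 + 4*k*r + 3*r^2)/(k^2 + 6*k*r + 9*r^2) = (k + r)/(k + 3*r)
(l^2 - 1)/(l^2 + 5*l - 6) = (l + 1)/(l + 6)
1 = 1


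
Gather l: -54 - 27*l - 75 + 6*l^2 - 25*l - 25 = 6*l^2 - 52*l - 154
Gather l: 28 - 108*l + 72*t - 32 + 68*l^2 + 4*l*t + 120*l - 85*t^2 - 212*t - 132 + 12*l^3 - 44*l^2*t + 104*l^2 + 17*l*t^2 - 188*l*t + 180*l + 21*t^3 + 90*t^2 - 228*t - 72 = 12*l^3 + l^2*(172 - 44*t) + l*(17*t^2 - 184*t + 192) + 21*t^3 + 5*t^2 - 368*t - 208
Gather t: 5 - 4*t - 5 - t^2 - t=-t^2 - 5*t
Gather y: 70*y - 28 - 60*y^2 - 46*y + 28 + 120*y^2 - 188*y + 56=60*y^2 - 164*y + 56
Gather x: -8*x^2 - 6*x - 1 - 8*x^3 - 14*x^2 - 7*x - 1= -8*x^3 - 22*x^2 - 13*x - 2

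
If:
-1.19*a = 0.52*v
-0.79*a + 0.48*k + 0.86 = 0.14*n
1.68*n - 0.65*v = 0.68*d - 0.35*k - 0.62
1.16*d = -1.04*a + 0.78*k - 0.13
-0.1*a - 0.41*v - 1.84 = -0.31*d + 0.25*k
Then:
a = 3.54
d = -1.49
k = 2.68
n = -4.67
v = -8.11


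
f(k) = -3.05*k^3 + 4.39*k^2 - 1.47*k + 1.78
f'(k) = -9.15*k^2 + 8.78*k - 1.47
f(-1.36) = 19.57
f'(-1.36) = -30.33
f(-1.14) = 13.68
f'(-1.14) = -23.37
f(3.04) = -47.81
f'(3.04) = -59.34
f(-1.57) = 26.71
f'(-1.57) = -37.81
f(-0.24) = 2.43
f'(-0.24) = -4.10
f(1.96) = -7.20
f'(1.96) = -19.41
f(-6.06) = 850.67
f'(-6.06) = -390.70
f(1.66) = -2.51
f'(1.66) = -12.11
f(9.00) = -1879.31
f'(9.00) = -663.60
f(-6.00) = 827.44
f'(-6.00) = -383.55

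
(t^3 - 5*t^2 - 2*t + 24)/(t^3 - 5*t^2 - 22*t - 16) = (t^2 - 7*t + 12)/(t^2 - 7*t - 8)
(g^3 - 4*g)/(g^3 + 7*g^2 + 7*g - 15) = g*(g^2 - 4)/(g^3 + 7*g^2 + 7*g - 15)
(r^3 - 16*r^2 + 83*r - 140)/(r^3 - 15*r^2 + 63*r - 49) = (r^2 - 9*r + 20)/(r^2 - 8*r + 7)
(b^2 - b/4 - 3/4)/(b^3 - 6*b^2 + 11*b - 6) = (b + 3/4)/(b^2 - 5*b + 6)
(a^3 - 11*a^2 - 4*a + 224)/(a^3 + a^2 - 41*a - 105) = (a^2 - 4*a - 32)/(a^2 + 8*a + 15)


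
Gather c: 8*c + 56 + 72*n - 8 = 8*c + 72*n + 48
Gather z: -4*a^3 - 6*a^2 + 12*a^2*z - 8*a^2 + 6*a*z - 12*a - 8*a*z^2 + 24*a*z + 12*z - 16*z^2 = -4*a^3 - 14*a^2 - 12*a + z^2*(-8*a - 16) + z*(12*a^2 + 30*a + 12)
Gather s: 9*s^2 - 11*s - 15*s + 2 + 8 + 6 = 9*s^2 - 26*s + 16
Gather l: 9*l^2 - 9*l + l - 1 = 9*l^2 - 8*l - 1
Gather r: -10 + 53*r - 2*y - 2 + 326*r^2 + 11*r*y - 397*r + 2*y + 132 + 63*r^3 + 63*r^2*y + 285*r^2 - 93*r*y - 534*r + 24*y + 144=63*r^3 + r^2*(63*y + 611) + r*(-82*y - 878) + 24*y + 264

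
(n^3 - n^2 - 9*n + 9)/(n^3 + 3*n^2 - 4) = (n^2 - 9)/(n^2 + 4*n + 4)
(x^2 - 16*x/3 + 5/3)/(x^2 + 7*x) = (3*x^2 - 16*x + 5)/(3*x*(x + 7))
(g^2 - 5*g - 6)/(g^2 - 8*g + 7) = (g^2 - 5*g - 6)/(g^2 - 8*g + 7)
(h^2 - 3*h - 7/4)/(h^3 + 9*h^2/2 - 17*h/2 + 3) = (4*h^2 - 12*h - 7)/(2*(2*h^3 + 9*h^2 - 17*h + 6))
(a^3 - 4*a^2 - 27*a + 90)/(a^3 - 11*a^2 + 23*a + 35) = (a^3 - 4*a^2 - 27*a + 90)/(a^3 - 11*a^2 + 23*a + 35)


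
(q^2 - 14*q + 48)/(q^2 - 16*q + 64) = (q - 6)/(q - 8)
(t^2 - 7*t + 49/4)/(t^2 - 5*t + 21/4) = (2*t - 7)/(2*t - 3)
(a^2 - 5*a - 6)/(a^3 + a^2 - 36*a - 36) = 1/(a + 6)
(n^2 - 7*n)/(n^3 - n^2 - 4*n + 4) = n*(n - 7)/(n^3 - n^2 - 4*n + 4)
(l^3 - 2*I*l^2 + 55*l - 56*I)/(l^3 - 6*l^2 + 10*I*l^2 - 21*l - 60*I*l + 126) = (l^2 - 9*I*l - 8)/(l^2 + 3*l*(-2 + I) - 18*I)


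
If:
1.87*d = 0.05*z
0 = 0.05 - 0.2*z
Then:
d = 0.01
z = 0.25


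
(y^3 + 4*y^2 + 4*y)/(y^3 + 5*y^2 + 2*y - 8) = y*(y + 2)/(y^2 + 3*y - 4)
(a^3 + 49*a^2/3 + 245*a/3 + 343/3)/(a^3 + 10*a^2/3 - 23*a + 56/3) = (3*a^2 + 28*a + 49)/(3*a^2 - 11*a + 8)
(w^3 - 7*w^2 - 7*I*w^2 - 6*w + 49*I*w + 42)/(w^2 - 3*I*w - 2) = (w^2 - w*(7 + 6*I) + 42*I)/(w - 2*I)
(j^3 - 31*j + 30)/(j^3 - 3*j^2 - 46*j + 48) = (j - 5)/(j - 8)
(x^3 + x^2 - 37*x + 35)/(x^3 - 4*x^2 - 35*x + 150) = (x^2 + 6*x - 7)/(x^2 + x - 30)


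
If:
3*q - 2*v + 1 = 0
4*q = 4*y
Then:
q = y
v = 3*y/2 + 1/2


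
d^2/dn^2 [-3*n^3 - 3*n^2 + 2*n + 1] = -18*n - 6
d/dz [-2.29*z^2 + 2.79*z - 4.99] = 2.79 - 4.58*z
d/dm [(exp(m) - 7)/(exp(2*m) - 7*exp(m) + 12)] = (-(exp(m) - 7)*(2*exp(m) - 7) + exp(2*m) - 7*exp(m) + 12)*exp(m)/(exp(2*m) - 7*exp(m) + 12)^2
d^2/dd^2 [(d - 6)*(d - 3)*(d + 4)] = 6*d - 10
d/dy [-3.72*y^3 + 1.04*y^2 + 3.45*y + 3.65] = -11.16*y^2 + 2.08*y + 3.45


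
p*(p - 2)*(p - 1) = p^3 - 3*p^2 + 2*p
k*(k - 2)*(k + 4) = k^3 + 2*k^2 - 8*k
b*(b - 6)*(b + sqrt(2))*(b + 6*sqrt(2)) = b^4 - 6*b^3 + 7*sqrt(2)*b^3 - 42*sqrt(2)*b^2 + 12*b^2 - 72*b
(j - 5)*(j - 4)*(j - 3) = j^3 - 12*j^2 + 47*j - 60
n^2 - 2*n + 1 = (n - 1)^2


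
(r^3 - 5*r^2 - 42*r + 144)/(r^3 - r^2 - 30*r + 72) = (r - 8)/(r - 4)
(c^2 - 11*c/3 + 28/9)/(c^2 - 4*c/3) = (c - 7/3)/c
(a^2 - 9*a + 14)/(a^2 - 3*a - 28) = (a - 2)/(a + 4)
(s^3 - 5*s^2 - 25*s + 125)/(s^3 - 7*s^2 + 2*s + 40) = (s^2 - 25)/(s^2 - 2*s - 8)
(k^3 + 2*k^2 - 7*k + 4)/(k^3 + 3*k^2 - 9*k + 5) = (k + 4)/(k + 5)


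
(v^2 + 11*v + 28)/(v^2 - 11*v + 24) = (v^2 + 11*v + 28)/(v^2 - 11*v + 24)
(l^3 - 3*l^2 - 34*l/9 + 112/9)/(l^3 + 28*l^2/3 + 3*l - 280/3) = (3*l^2 - l - 14)/(3*(l^2 + 12*l + 35))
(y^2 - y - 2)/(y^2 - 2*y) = (y + 1)/y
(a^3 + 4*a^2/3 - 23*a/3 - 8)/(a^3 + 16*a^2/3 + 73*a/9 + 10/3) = 3*(3*a^2 - 5*a - 8)/(9*a^2 + 21*a + 10)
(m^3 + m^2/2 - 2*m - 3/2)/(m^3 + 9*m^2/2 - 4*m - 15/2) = (m + 1)/(m + 5)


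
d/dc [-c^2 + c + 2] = 1 - 2*c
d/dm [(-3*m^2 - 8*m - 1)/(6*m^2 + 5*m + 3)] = (33*m^2 - 6*m - 19)/(36*m^4 + 60*m^3 + 61*m^2 + 30*m + 9)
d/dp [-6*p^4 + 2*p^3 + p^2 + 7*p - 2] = -24*p^3 + 6*p^2 + 2*p + 7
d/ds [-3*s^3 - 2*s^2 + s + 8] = -9*s^2 - 4*s + 1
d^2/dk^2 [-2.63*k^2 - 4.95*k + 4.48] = -5.26000000000000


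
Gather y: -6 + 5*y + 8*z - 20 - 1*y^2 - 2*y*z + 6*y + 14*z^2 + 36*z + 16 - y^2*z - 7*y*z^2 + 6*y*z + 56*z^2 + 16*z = y^2*(-z - 1) + y*(-7*z^2 + 4*z + 11) + 70*z^2 + 60*z - 10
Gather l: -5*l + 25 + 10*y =-5*l + 10*y + 25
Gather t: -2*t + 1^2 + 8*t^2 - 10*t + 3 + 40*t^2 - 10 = 48*t^2 - 12*t - 6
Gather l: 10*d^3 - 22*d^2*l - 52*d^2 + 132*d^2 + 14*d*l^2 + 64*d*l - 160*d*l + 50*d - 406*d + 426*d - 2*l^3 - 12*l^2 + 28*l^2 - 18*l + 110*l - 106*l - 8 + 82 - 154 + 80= 10*d^3 + 80*d^2 + 70*d - 2*l^3 + l^2*(14*d + 16) + l*(-22*d^2 - 96*d - 14)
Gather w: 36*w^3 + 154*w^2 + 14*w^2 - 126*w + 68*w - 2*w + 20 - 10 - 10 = 36*w^3 + 168*w^2 - 60*w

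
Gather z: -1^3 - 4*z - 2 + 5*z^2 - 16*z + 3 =5*z^2 - 20*z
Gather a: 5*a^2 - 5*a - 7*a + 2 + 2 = 5*a^2 - 12*a + 4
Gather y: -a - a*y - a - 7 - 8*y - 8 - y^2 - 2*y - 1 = -2*a - y^2 + y*(-a - 10) - 16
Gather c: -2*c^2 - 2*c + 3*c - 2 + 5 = -2*c^2 + c + 3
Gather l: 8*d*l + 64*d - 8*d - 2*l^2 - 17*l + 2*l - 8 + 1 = 56*d - 2*l^2 + l*(8*d - 15) - 7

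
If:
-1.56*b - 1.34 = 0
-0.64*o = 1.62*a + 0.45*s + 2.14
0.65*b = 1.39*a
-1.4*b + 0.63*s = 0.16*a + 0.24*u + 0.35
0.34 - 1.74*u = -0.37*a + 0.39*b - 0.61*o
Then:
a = -0.40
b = -0.86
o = -1.27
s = -1.51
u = -0.14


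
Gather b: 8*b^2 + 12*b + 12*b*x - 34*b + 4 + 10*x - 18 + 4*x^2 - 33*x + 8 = 8*b^2 + b*(12*x - 22) + 4*x^2 - 23*x - 6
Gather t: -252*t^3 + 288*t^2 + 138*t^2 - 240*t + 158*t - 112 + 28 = -252*t^3 + 426*t^2 - 82*t - 84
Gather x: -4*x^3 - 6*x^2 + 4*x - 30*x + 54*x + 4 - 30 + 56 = -4*x^3 - 6*x^2 + 28*x + 30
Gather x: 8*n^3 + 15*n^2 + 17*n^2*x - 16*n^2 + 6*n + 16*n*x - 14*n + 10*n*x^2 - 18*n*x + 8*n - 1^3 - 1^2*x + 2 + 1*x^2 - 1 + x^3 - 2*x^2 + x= 8*n^3 - n^2 + x^3 + x^2*(10*n - 1) + x*(17*n^2 - 2*n)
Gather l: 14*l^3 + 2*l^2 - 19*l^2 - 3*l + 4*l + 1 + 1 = 14*l^3 - 17*l^2 + l + 2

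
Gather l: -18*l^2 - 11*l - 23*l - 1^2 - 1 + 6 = -18*l^2 - 34*l + 4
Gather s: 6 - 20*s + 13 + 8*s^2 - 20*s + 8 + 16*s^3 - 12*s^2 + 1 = 16*s^3 - 4*s^2 - 40*s + 28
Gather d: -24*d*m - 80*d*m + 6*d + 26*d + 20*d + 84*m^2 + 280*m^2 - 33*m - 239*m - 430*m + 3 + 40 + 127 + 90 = d*(52 - 104*m) + 364*m^2 - 702*m + 260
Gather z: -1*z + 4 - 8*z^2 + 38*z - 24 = -8*z^2 + 37*z - 20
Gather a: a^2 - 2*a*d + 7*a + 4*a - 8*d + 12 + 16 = a^2 + a*(11 - 2*d) - 8*d + 28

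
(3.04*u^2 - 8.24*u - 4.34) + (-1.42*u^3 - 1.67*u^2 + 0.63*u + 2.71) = -1.42*u^3 + 1.37*u^2 - 7.61*u - 1.63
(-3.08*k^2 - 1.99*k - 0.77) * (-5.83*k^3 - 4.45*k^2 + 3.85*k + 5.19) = 17.9564*k^5 + 25.3077*k^4 + 1.4866*k^3 - 20.2202*k^2 - 13.2926*k - 3.9963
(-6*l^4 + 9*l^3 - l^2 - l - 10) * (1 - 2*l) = 12*l^5 - 24*l^4 + 11*l^3 + l^2 + 19*l - 10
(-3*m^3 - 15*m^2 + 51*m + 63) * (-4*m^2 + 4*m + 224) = 12*m^5 + 48*m^4 - 936*m^3 - 3408*m^2 + 11676*m + 14112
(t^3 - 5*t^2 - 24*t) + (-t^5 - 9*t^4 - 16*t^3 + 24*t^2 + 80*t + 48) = -t^5 - 9*t^4 - 15*t^3 + 19*t^2 + 56*t + 48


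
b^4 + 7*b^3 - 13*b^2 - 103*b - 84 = (b - 4)*(b + 1)*(b + 3)*(b + 7)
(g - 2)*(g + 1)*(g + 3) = g^3 + 2*g^2 - 5*g - 6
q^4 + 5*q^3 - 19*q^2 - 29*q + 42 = (q - 3)*(q - 1)*(q + 2)*(q + 7)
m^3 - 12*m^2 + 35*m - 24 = (m - 8)*(m - 3)*(m - 1)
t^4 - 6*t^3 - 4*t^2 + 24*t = t*(t - 6)*(t - 2)*(t + 2)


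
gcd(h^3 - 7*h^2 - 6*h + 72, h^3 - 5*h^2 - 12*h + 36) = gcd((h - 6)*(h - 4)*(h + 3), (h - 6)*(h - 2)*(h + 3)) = h^2 - 3*h - 18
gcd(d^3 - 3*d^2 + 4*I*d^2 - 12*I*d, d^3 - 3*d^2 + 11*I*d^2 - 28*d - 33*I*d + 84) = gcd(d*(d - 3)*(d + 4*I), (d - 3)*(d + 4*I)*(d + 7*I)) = d^2 + d*(-3 + 4*I) - 12*I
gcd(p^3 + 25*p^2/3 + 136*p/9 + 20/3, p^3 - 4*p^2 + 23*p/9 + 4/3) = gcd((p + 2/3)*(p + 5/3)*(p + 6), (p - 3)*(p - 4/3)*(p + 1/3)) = 1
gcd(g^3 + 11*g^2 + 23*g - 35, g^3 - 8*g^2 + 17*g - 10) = g - 1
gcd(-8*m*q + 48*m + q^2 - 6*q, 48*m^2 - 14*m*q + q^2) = -8*m + q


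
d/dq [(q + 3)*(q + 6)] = 2*q + 9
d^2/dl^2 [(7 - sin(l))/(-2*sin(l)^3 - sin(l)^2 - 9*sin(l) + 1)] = (-16*sin(l)^7 + 246*sin(l)^6 + 249*sin(l)^5 - 61*sin(l)^4 + 51*sin(l)^3 - 188*sin(l)^2 - 394*sin(l) - 1130)/(2*sin(l)^3 + sin(l)^2 + 9*sin(l) - 1)^3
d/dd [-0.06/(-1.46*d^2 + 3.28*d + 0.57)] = (0.1968 - 0.1752*d)/(-1.46*d^2 + 3.28*d + 0.57)^2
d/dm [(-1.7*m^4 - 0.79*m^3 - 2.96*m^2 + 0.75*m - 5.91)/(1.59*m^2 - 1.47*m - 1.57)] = (-5.406*m^5 + 6.2409*m^4 + 12.9986*m^3 + 6.8796*m^2 + 28.0882*m - 9.8652)/(2.5281*m^4 - 4.6746*m^3 - 2.8317*m^2 + 4.6158*m + 2.4649)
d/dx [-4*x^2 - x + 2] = -8*x - 1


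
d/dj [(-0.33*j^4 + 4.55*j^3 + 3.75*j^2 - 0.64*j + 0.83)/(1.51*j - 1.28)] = (-1.4949*j^4 + 15.4306*j^3 - 11.8095*j^2 - 9.6*j - 0.4341)/(2.2801*j^2 - 3.8656*j + 1.6384)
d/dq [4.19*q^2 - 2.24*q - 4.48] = 8.38*q - 2.24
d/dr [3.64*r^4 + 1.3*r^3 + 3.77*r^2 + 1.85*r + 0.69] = 14.56*r^3 + 3.9*r^2 + 7.54*r + 1.85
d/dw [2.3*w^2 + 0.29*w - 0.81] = 4.6*w + 0.29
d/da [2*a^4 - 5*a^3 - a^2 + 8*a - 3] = 8*a^3 - 15*a^2 - 2*a + 8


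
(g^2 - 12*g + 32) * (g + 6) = g^3 - 6*g^2 - 40*g + 192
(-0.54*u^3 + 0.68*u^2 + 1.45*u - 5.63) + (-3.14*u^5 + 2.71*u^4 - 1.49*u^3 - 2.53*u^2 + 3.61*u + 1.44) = -3.14*u^5 + 2.71*u^4 - 2.03*u^3 - 1.85*u^2 + 5.06*u - 4.19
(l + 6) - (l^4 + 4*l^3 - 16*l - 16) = -l^4 - 4*l^3 + 17*l + 22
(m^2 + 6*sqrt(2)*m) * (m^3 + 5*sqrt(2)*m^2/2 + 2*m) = m^5 + 17*sqrt(2)*m^4/2 + 32*m^3 + 12*sqrt(2)*m^2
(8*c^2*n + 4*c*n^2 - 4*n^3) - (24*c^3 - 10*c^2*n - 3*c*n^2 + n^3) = -24*c^3 + 18*c^2*n + 7*c*n^2 - 5*n^3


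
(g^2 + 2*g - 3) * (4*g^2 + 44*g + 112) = 4*g^4 + 52*g^3 + 188*g^2 + 92*g - 336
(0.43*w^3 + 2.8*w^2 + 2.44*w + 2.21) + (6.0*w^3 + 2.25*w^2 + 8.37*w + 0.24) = 6.43*w^3 + 5.05*w^2 + 10.81*w + 2.45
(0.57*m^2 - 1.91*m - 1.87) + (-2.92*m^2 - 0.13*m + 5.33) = -2.35*m^2 - 2.04*m + 3.46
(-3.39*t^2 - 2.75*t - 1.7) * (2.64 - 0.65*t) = 2.2035*t^3 - 7.1621*t^2 - 6.155*t - 4.488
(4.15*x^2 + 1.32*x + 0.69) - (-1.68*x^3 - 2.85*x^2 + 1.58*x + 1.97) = 1.68*x^3 + 7.0*x^2 - 0.26*x - 1.28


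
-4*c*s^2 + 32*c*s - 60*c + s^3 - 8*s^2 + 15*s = (-4*c + s)*(s - 5)*(s - 3)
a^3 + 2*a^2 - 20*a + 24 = (a - 2)^2*(a + 6)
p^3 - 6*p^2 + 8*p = p*(p - 4)*(p - 2)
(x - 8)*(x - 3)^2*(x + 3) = x^4 - 11*x^3 + 15*x^2 + 99*x - 216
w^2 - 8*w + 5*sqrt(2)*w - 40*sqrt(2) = (w - 8)*(w + 5*sqrt(2))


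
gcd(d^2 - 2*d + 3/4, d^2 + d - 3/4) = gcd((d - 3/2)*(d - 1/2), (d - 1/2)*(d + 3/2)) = d - 1/2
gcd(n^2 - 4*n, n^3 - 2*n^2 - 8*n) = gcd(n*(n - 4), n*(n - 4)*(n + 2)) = n^2 - 4*n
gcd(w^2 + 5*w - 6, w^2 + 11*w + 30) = w + 6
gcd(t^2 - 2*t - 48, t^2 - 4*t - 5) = 1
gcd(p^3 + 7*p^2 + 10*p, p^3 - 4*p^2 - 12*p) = p^2 + 2*p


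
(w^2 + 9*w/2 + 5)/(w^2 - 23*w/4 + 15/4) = 2*(2*w^2 + 9*w + 10)/(4*w^2 - 23*w + 15)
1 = 1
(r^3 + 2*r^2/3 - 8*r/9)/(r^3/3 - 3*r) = (9*r^2 + 6*r - 8)/(3*(r^2 - 9))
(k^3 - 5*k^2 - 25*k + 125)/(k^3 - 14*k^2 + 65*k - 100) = (k + 5)/(k - 4)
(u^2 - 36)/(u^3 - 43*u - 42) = (u - 6)/(u^2 - 6*u - 7)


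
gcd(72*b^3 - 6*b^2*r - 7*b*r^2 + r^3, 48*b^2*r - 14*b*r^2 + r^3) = -6*b + r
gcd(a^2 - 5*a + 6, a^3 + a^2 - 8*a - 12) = a - 3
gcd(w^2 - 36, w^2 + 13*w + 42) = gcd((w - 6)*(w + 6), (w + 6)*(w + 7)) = w + 6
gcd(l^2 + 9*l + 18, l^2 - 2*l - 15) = l + 3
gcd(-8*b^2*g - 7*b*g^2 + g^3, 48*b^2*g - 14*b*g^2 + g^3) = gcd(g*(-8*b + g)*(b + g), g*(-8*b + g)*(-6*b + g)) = 8*b*g - g^2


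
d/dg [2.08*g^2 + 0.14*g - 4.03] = 4.16*g + 0.14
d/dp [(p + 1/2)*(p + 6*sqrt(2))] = 2*p + 1/2 + 6*sqrt(2)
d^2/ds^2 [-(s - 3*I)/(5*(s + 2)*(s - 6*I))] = (-2*s^3 + 18*I*s^2 + s*(108 - 36*I) - 72 - 240*I)/(5*s^6 + s^5*(30 - 90*I) + s^4*(-480 - 540*I) - 3200*s^3 + s^2*(-6480 + 5760*I) + s*(-4320 + 12960*I) + 8640*I)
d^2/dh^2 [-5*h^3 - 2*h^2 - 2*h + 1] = -30*h - 4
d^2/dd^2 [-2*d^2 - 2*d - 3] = -4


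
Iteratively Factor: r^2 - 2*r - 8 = (r - 4)*(r + 2)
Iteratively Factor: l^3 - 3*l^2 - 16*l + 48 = (l - 4)*(l^2 + l - 12) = (l - 4)*(l + 4)*(l - 3)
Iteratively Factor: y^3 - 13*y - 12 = (y + 3)*(y^2 - 3*y - 4) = (y - 4)*(y + 3)*(y + 1)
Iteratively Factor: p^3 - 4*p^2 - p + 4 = (p + 1)*(p^2 - 5*p + 4) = (p - 4)*(p + 1)*(p - 1)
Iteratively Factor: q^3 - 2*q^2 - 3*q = (q)*(q^2 - 2*q - 3) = q*(q - 3)*(q + 1)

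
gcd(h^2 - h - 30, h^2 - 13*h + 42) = h - 6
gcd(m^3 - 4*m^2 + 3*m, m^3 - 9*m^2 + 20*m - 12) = m - 1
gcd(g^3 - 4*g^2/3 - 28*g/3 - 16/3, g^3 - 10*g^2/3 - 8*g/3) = g^2 - 10*g/3 - 8/3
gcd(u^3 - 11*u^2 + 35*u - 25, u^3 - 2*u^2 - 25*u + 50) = u - 5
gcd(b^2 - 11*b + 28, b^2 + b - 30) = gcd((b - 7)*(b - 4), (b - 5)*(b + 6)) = 1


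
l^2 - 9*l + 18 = (l - 6)*(l - 3)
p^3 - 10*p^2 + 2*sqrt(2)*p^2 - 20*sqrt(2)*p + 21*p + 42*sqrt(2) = (p - 7)*(p - 3)*(p + 2*sqrt(2))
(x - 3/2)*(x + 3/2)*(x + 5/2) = x^3 + 5*x^2/2 - 9*x/4 - 45/8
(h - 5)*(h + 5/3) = h^2 - 10*h/3 - 25/3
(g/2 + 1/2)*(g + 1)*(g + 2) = g^3/2 + 2*g^2 + 5*g/2 + 1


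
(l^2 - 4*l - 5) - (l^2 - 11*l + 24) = 7*l - 29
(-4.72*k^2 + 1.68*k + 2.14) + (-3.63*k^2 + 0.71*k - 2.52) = -8.35*k^2 + 2.39*k - 0.38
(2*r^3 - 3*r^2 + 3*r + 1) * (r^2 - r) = 2*r^5 - 5*r^4 + 6*r^3 - 2*r^2 - r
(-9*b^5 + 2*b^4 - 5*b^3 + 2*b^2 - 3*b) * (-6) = 54*b^5 - 12*b^4 + 30*b^3 - 12*b^2 + 18*b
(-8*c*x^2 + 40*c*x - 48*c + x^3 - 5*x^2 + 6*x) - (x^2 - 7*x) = -8*c*x^2 + 40*c*x - 48*c + x^3 - 6*x^2 + 13*x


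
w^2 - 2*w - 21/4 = (w - 7/2)*(w + 3/2)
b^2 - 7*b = b*(b - 7)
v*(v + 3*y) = v^2 + 3*v*y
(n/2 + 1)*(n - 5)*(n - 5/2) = n^3/2 - 11*n^2/4 - 5*n/4 + 25/2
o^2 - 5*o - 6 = (o - 6)*(o + 1)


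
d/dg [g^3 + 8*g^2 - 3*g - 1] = 3*g^2 + 16*g - 3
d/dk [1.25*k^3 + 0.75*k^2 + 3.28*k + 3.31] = 3.75*k^2 + 1.5*k + 3.28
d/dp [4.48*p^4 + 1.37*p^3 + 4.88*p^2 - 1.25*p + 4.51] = 17.92*p^3 + 4.11*p^2 + 9.76*p - 1.25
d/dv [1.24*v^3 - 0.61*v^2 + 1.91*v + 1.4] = 3.72*v^2 - 1.22*v + 1.91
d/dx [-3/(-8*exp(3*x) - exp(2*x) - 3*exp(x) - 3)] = (-72*exp(2*x) - 6*exp(x) - 9)*exp(x)/(8*exp(3*x) + exp(2*x) + 3*exp(x) + 3)^2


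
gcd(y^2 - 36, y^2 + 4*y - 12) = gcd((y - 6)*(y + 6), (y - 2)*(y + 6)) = y + 6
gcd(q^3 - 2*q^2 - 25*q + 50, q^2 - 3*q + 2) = q - 2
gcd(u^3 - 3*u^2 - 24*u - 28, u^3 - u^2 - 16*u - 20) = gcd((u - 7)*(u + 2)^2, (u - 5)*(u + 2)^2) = u^2 + 4*u + 4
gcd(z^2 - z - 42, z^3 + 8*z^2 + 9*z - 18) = z + 6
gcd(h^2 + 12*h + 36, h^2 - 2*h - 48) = h + 6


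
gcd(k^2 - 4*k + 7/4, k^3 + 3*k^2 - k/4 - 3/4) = k - 1/2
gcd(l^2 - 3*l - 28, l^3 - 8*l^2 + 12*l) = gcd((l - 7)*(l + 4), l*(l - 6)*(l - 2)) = 1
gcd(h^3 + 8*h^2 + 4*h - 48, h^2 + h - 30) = h + 6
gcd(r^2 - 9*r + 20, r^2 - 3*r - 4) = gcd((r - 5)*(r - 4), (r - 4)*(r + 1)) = r - 4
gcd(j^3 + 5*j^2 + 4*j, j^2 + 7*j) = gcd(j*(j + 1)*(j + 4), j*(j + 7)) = j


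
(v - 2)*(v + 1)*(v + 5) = v^3 + 4*v^2 - 7*v - 10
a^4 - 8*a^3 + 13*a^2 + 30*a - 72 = (a - 4)*(a - 3)^2*(a + 2)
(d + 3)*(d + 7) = d^2 + 10*d + 21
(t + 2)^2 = t^2 + 4*t + 4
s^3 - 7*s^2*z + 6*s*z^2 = s*(s - 6*z)*(s - z)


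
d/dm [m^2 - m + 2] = 2*m - 1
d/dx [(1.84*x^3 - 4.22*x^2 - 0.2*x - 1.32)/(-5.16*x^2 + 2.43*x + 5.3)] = (-9.4944*x^4 + 8.9424*x^3 + 17.9694*x^2 - 58.3544*x + 2.1476)/(26.6256*x^4 - 25.0776*x^3 - 48.7911*x^2 + 25.758*x + 28.09)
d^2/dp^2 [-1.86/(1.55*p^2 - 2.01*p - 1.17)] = (-8.9373*p^2 + 11.58966*p + 1.86*(3.1*p - 2.01)*(6.2*p - 4.02) + 6.74622)/(-1.55*p^2 + 2.01*p + 1.17)^3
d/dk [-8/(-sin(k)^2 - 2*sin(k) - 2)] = -16*(sin(k) + 1)*cos(k)/(sin(k)^2 + 2*sin(k) + 2)^2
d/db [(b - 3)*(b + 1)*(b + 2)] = 3*b^2 - 7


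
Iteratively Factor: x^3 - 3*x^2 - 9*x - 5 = (x + 1)*(x^2 - 4*x - 5) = (x - 5)*(x + 1)*(x + 1)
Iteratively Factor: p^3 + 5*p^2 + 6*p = (p + 3)*(p^2 + 2*p) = (p + 2)*(p + 3)*(p)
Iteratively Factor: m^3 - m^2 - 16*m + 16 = (m - 4)*(m^2 + 3*m - 4) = (m - 4)*(m - 1)*(m + 4)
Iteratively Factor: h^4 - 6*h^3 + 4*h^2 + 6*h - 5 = (h + 1)*(h^3 - 7*h^2 + 11*h - 5) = (h - 5)*(h + 1)*(h^2 - 2*h + 1) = (h - 5)*(h - 1)*(h + 1)*(h - 1)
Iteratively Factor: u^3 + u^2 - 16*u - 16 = (u + 4)*(u^2 - 3*u - 4) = (u + 1)*(u + 4)*(u - 4)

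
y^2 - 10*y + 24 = (y - 6)*(y - 4)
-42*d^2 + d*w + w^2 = (-6*d + w)*(7*d + w)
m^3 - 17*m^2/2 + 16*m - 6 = (m - 6)*(m - 2)*(m - 1/2)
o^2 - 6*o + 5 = (o - 5)*(o - 1)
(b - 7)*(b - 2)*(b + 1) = b^3 - 8*b^2 + 5*b + 14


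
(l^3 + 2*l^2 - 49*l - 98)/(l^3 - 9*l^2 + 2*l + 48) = (l^2 - 49)/(l^2 - 11*l + 24)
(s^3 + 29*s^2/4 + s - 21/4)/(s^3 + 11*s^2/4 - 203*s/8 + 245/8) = 2*(4*s^2 + s - 3)/(8*s^2 - 34*s + 35)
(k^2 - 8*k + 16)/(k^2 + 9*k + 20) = (k^2 - 8*k + 16)/(k^2 + 9*k + 20)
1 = 1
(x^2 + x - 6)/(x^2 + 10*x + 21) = (x - 2)/(x + 7)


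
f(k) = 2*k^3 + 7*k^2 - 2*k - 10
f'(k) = 6*k^2 + 14*k - 2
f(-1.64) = 3.29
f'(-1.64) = -8.82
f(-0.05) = -9.88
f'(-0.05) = -2.68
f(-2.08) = 6.45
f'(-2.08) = -5.16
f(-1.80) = 4.62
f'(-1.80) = -7.76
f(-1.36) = 0.64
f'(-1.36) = -9.94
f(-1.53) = 2.28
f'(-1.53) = -9.37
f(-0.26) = -9.04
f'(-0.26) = -5.23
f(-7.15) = -368.89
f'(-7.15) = 204.64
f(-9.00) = -883.00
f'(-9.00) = 358.00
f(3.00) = 101.00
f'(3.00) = 94.00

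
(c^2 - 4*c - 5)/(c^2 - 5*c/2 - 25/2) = 2*(c + 1)/(2*c + 5)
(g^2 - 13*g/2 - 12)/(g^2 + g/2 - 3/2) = (g - 8)/(g - 1)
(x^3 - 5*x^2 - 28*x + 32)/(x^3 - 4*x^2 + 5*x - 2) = (x^2 - 4*x - 32)/(x^2 - 3*x + 2)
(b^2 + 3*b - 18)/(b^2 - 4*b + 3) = (b + 6)/(b - 1)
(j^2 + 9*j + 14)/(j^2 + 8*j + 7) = (j + 2)/(j + 1)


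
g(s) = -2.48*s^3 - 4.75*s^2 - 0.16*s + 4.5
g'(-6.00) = -211.00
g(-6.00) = 370.14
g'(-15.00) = -1531.66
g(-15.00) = 7308.15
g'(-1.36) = -1.00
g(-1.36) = 2.17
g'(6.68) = -395.61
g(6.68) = -947.76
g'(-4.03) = -82.71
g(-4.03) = 90.32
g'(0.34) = -4.25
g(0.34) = 3.80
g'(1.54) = -32.43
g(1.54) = -16.07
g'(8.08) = -562.65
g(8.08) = -1615.14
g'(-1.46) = -2.15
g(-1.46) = 2.33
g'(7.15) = -448.44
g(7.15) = -1145.98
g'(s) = -7.44*s^2 - 9.5*s - 0.16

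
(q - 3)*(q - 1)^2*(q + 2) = q^4 - 3*q^3 - 3*q^2 + 11*q - 6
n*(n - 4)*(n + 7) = n^3 + 3*n^2 - 28*n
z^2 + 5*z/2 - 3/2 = (z - 1/2)*(z + 3)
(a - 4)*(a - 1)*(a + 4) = a^3 - a^2 - 16*a + 16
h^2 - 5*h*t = h*(h - 5*t)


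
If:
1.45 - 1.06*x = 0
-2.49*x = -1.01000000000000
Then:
No Solution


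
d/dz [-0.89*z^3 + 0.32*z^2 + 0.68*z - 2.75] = -2.67*z^2 + 0.64*z + 0.68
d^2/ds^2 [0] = 0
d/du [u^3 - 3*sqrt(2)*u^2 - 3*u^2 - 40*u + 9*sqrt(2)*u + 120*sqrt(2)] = 3*u^2 - 6*sqrt(2)*u - 6*u - 40 + 9*sqrt(2)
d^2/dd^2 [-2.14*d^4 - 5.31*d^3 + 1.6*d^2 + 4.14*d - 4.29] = -25.68*d^2 - 31.86*d + 3.2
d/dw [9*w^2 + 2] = 18*w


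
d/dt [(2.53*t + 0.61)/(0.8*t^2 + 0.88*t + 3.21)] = (-2.024*t^2 - 0.976*t + 7.5845)/(0.64*t^4 + 1.408*t^3 + 5.9104*t^2 + 5.6496*t + 10.3041)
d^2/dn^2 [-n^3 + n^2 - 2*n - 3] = 2 - 6*n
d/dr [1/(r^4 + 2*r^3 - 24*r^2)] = 2*(-2*r^2 - 3*r + 24)/(r^3*(r^2 + 2*r - 24)^2)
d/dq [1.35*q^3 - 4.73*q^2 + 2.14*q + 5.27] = 4.05*q^2 - 9.46*q + 2.14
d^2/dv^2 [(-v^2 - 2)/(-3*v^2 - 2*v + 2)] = 12*(-v^3 + 12*v^2 + 6*v + 4)/(27*v^6 + 54*v^5 - 18*v^4 - 64*v^3 + 12*v^2 + 24*v - 8)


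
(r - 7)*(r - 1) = r^2 - 8*r + 7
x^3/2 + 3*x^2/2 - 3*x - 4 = (x/2 + 1/2)*(x - 2)*(x + 4)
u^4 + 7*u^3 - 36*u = u*(u - 2)*(u + 3)*(u + 6)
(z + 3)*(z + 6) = z^2 + 9*z + 18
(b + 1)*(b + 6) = b^2 + 7*b + 6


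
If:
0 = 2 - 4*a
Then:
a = 1/2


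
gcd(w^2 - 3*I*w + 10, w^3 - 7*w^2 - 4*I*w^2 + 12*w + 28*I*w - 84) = w + 2*I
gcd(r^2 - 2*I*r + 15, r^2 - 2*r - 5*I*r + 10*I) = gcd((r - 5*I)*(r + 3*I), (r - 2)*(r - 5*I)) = r - 5*I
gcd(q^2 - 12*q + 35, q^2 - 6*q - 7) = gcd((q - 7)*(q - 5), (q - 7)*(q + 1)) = q - 7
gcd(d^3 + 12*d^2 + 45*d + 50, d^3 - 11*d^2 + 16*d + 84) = d + 2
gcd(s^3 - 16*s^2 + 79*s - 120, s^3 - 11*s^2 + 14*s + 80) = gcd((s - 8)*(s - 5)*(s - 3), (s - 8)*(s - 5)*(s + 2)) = s^2 - 13*s + 40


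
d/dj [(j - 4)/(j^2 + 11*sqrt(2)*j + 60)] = (j^2 + 11*sqrt(2)*j - (j - 4)*(2*j + 11*sqrt(2)) + 60)/(j^2 + 11*sqrt(2)*j + 60)^2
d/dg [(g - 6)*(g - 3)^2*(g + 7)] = 4*g^3 - 15*g^2 - 78*g + 261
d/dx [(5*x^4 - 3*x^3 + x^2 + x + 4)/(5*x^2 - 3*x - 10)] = 2*(25*x^5 - 30*x^4 - 91*x^3 + 41*x^2 - 30*x + 1)/(25*x^4 - 30*x^3 - 91*x^2 + 60*x + 100)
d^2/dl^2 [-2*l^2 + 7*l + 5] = -4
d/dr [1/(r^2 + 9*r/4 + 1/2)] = 4*(-8*r - 9)/(4*r^2 + 9*r + 2)^2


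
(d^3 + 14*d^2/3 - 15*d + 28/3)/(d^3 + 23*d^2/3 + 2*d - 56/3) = (d - 1)/(d + 2)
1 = 1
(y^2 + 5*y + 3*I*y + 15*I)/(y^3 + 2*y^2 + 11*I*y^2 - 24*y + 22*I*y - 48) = (y + 5)/(y^2 + y*(2 + 8*I) + 16*I)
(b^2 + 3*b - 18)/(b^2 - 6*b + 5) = (b^2 + 3*b - 18)/(b^2 - 6*b + 5)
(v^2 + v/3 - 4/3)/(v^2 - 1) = (v + 4/3)/(v + 1)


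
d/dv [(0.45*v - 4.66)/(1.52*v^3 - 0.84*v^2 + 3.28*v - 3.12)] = (-1.368*v^3 + 21.6276*v^2 - 7.8288*v + 13.8808)/(2.3104*v^6 - 2.5536*v^5 + 10.6768*v^4 - 14.9952*v^3 + 16.0*v^2 - 20.4672*v + 9.7344)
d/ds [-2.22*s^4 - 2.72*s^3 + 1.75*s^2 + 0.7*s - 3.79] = -8.88*s^3 - 8.16*s^2 + 3.5*s + 0.7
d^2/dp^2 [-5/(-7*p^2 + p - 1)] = 10*(-49*p^2 + 7*p + (14*p - 1)^2 - 7)/(7*p^2 - p + 1)^3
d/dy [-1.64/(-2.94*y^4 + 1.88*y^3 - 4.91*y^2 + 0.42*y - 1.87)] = (-19.2864*y^3 + 9.2496*y^2 - 16.1048*y + 0.6888)/(2.94*y^4 - 1.88*y^3 + 4.91*y^2 - 0.42*y + 1.87)^2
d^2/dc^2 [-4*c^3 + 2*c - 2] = -24*c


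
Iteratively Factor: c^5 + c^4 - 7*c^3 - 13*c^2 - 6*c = (c + 1)*(c^4 - 7*c^2 - 6*c) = (c - 3)*(c + 1)*(c^3 + 3*c^2 + 2*c) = (c - 3)*(c + 1)^2*(c^2 + 2*c) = (c - 3)*(c + 1)^2*(c + 2)*(c)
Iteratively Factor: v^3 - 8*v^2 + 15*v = (v - 5)*(v^2 - 3*v) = v*(v - 5)*(v - 3)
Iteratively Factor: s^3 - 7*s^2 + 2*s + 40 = (s - 5)*(s^2 - 2*s - 8) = (s - 5)*(s - 4)*(s + 2)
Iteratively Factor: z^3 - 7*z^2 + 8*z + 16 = (z + 1)*(z^2 - 8*z + 16) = (z - 4)*(z + 1)*(z - 4)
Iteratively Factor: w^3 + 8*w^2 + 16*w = (w + 4)*(w^2 + 4*w) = (w + 4)^2*(w)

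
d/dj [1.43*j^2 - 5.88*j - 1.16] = 2.86*j - 5.88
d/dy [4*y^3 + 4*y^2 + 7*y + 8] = 12*y^2 + 8*y + 7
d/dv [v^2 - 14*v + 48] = 2*v - 14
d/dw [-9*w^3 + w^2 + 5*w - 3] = -27*w^2 + 2*w + 5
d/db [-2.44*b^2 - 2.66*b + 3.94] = -4.88*b - 2.66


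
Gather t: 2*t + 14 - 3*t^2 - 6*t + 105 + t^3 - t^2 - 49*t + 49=t^3 - 4*t^2 - 53*t + 168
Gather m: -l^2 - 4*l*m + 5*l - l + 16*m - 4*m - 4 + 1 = -l^2 + 4*l + m*(12 - 4*l) - 3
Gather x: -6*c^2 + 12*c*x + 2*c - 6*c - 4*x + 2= -6*c^2 - 4*c + x*(12*c - 4) + 2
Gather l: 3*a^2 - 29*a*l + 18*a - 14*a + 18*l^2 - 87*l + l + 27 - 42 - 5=3*a^2 + 4*a + 18*l^2 + l*(-29*a - 86) - 20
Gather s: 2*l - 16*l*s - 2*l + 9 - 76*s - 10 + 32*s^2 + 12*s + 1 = 32*s^2 + s*(-16*l - 64)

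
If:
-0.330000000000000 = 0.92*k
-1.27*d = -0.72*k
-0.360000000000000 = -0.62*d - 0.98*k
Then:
No Solution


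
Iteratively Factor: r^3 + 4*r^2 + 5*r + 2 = (r + 1)*(r^2 + 3*r + 2) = (r + 1)^2*(r + 2)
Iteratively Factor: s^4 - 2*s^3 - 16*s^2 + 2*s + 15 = (s + 1)*(s^3 - 3*s^2 - 13*s + 15) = (s + 1)*(s + 3)*(s^2 - 6*s + 5) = (s - 5)*(s + 1)*(s + 3)*(s - 1)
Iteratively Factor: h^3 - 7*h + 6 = (h - 2)*(h^2 + 2*h - 3) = (h - 2)*(h - 1)*(h + 3)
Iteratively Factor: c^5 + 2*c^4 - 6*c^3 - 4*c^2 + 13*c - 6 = (c + 2)*(c^4 - 6*c^2 + 8*c - 3) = (c - 1)*(c + 2)*(c^3 + c^2 - 5*c + 3) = (c - 1)*(c + 2)*(c + 3)*(c^2 - 2*c + 1) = (c - 1)^2*(c + 2)*(c + 3)*(c - 1)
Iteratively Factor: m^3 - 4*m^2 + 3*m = (m - 1)*(m^2 - 3*m) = m*(m - 1)*(m - 3)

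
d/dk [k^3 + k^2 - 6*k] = 3*k^2 + 2*k - 6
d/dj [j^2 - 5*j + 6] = 2*j - 5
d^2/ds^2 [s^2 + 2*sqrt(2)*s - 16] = 2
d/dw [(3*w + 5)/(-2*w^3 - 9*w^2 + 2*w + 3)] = (12*w^3 + 57*w^2 + 90*w - 1)/(4*w^6 + 36*w^5 + 73*w^4 - 48*w^3 - 50*w^2 + 12*w + 9)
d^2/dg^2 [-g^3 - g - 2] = -6*g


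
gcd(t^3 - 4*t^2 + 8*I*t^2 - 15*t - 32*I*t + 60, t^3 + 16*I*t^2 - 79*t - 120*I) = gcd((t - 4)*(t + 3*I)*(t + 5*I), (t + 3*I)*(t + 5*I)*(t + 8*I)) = t^2 + 8*I*t - 15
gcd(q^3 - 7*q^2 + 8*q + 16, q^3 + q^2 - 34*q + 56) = q - 4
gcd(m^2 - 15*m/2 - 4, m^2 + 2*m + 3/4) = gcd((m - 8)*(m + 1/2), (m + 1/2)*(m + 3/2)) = m + 1/2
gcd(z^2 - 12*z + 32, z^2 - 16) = z - 4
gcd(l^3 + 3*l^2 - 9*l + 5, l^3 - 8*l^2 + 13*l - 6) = l^2 - 2*l + 1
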